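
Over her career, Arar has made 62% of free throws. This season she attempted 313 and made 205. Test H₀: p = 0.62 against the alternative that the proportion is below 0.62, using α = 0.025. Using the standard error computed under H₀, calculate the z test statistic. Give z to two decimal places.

z = 1.27

p̂ = 205/313 ≈ 0.65495.
Under H₀, SE = √(0.62·0.38/313) = √(0.000752716) = 0.02744.
z = (0.65495 − 0.62)/0.02744 = 0.03495/0.02744 = 1.27.
p-value = P(Z < 1.274) ≈ 0.8987; since p > α = 0.025, fail to reject H₀.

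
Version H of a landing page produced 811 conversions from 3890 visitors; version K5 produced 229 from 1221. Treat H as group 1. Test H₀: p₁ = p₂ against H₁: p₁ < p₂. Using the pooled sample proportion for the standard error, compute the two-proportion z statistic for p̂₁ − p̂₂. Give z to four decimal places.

z = 1.5850

p̂₁ = 811/3890 = 0.208483, p̂₂ = 229/1221 = 0.187551.
Pooled p̂ = (811+229)/(3890+1221) = 1040/5111 = 0.203483.
SE = √(p̂(1−p̂)(1/n₁+1/n₂)) = √(0.203483·0.796517·0.00107607) = √(0.000174407) = 0.013206.
z = (0.208483 − 0.187551)/0.013206 = 0.020932/0.013206 = 1.5850.
p-value = P(Z < 1.585) ≈ 0.9435.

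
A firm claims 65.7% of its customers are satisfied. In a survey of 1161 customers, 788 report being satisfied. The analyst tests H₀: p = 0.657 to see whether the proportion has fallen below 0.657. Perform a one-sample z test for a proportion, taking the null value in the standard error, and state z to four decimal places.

p̂ = 788/1161 ≈ 0.678725.
SE = √(p₀(1−p₀)/n) = √(0.22535/1161) = 0.013932.
z = (0.678725 − 0.657)/0.013932 = 0.021725/0.013932 = 1.5594.

z = 1.5594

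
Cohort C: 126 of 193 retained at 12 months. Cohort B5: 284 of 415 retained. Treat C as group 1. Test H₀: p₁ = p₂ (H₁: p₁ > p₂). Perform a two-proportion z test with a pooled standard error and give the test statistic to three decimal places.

z = -0.771

p̂₁ = 126/193 ≈ 0.65285, p̂₂ = 284/415 ≈ 0.68434.
Pooled p̂ = (126+284)/(193+415) = 410/608 = 0.67434.
SE = √(0.219605 × 0.00759099) = 0.04083.
z = (0.65285 − 0.68434)/0.04083 = -0.03149/0.04083 = -0.771.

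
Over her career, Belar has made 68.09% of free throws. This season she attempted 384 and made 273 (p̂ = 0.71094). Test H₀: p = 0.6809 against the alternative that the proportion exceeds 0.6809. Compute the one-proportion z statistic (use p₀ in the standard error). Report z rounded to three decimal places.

p̂ = 273/384 ≈ 0.71094.
Under H₀, SE = √(0.6809·0.3191/384) = √(0.000565821) = 0.02379.
z = (0.71094 − 0.6809)/0.02379 = 0.03004/0.02379 = 1.263.

z = 1.263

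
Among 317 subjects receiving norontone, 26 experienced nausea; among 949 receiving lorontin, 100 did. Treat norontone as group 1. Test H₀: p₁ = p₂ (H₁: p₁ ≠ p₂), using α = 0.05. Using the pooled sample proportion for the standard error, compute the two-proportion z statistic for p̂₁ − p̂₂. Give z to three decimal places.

z = -1.203

p̂₁ = 26/317 ≈ 0.082019, p̂₂ = 100/949 ≈ 0.105374.
Pooled p̂ = (26+100)/(317+949) = 126/1266 = 0.099526.
SE = √(p̂(1−p̂)(1/n₁+1/n₂)) = √(0.099526·0.900474·0.00420831) = √(0.000377152) = 0.019420.
z = (0.082019 − 0.105374)/0.019420 = -0.023355/0.019420 = -1.203.
p-value = 2·P(Z > 1.203) ≈ 0.2291. With α = 0.05, fail to reject H₀.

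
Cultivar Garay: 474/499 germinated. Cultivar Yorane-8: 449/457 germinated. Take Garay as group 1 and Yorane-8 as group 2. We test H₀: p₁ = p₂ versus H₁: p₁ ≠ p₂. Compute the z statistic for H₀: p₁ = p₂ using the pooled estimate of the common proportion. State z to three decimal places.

p̂₁ = 474/499 = 0.949900, p̂₂ = 449/457 = 0.982495.
Pooled p̂ = (474+449)/(499+457) = 923/956 = 0.965481.
SE = √(0.0333273 × 0.00419219) = 0.011820.
z = (0.949900 − 0.982495)/0.011820 = -0.032595/0.011820 = -2.758.
Two-sided p-value ≈ 2·Φ(−2.758) = 0.0058.

z = -2.758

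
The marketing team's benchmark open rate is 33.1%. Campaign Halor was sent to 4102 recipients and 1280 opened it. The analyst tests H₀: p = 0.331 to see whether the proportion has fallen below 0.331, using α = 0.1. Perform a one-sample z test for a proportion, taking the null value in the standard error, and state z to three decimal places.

z = -2.580

p̂ = 1280/4102 ≈ 0.31204.
SE = √(p₀(1−p₀)/n) = √(0.22144/4102) = 0.00735.
z = (0.31204 − 0.331)/0.00735 = -0.01896/0.00735 = -2.580.
p-value = P(Z < -2.580) ≈ 0.0049. With α = 0.1, reject H₀.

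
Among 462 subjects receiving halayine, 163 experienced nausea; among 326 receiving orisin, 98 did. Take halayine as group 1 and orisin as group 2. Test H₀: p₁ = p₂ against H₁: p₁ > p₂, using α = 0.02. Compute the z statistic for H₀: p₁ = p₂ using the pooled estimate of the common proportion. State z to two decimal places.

p̂₁ = 163/462 = 0.35281, p̂₂ = 98/326 = 0.30061.
Pooled p̂ = (163+98)/(462+326) = 261/788 = 0.33122.
SE = √(0.221513 × 0.00523199) = 0.03404.
z = (0.35281 − 0.30061)/0.03404 = 0.05220/0.03404 = 1.53.
p-value = P(Z > 1.533) ≈ 0.0626; since p > α = 0.02, fail to reject H₀.

z = 1.53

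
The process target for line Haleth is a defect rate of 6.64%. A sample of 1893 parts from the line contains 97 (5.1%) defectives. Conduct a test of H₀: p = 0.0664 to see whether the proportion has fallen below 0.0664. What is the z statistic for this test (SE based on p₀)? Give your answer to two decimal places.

p̂ = 97/1893 = 0.05124.
Under H₀, SE = √(0.0664·0.9336/1893) = √(3.27475e-05) = 0.00572.
z = (0.05124 − 0.0664)/0.00572 = -0.01516/0.00572 = -2.65.
p-value = P(Z < -2.649) ≈ 0.0040.

z = -2.65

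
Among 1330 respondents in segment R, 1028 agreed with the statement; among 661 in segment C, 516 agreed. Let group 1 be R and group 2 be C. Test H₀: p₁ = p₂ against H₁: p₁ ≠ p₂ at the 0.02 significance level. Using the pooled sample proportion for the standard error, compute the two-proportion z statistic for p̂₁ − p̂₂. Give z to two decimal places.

p̂₁ = 1028/1330 ≈ 0.7729, p̂₂ = 516/661 ≈ 0.7806.
Pooled p̂ = (1028+516)/(1330+661) = 1544/1991 = 0.7755.
SE = √(p̂(1−p̂)(1/n₁+1/n₂)) = √(0.7755·0.2245·0.00226474) = √(0.000394303) = 0.0199.
z = (0.7729 − 0.7806)/0.0199 = -0.0077/0.0199 = -0.39.
Two-sided p-value ≈ 2·Φ(−0.388) = 0.6981; since p > α = 0.02, fail to reject H₀.

z = -0.39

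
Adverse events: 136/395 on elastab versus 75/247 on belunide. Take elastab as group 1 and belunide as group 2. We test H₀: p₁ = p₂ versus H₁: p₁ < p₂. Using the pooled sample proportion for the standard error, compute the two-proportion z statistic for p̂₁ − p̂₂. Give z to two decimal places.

p̂₁ = 136/395 = 0.3443, p̂₂ = 75/247 = 0.3036.
Pooled p̂ = (136+75)/(395+247) = 211/642 = 0.3287.
SE = √(p̂(1−p̂)(1/n₁+1/n₂)) = √(0.3287·0.6713·0.00658023) = √(0.00145188) = 0.0381.
z = (0.3443 − 0.3036)/0.0381 = 0.0407/0.0381 = 1.07.

z = 1.07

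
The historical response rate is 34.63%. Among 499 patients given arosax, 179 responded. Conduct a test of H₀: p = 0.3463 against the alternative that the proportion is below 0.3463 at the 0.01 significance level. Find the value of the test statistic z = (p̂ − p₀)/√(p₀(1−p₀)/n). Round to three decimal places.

p̂ = 179/499 = 0.35872.
Standard error under H₀: √(0.3463×0.6537/499) = 0.02130.
z = (0.35872 − 0.3463)/0.02130 = 0.01242/0.02130 = 0.583.
p-value = P(Z < 0.583) ≈ 0.7201, so at α = 0.01 we fail to reject H₀.

z = 0.583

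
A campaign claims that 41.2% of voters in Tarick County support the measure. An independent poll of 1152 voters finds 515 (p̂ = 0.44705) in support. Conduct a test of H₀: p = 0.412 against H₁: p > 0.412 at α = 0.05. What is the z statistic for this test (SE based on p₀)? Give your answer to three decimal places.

p̂ = 515/1152 ≈ 0.44705.
Standard error under H₀: √(0.412×0.588/1152) = 0.01450.
z = (0.44705 − 0.412)/0.01450 = 0.03505/0.01450 = 2.417.
p-value = P(Z > 2.417) ≈ 0.0078; since p < α = 0.05, reject H₀.

z = 2.417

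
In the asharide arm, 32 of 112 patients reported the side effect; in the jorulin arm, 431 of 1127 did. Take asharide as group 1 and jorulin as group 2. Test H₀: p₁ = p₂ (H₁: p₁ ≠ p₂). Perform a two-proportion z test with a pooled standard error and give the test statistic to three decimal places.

z = -2.018

p̂₁ = 32/112 = 0.28571, p̂₂ = 431/1127 = 0.38243.
Pooled p̂ = (32+431)/(112+1127) = 463/1239 = 0.37369.
SE = √(0.234045 × 0.00981588) = 0.04793.
z = (0.28571 − 0.38243)/0.04793 = -0.09672/0.04793 = -2.018.
Two-sided p-value ≈ 2·Φ(−2.018) = 0.0436.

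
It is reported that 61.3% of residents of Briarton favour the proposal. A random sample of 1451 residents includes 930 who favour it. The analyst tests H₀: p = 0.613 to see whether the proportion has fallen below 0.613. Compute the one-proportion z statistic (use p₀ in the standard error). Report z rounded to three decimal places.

z = 2.185

p̂ = 930/1451 ≈ 0.64094.
Standard error under H₀: √(0.613×0.387/1451) = 0.01279.
z = (0.64094 − 0.613)/0.01279 = 0.02794/0.01279 = 2.185.
p-value = P(Z < 2.185) ≈ 0.9856.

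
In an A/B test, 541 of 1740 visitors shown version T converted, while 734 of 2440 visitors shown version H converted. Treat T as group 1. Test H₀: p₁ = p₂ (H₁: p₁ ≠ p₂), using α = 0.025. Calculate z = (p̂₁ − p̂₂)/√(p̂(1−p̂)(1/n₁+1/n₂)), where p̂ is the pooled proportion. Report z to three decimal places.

z = 0.699

p̂₁ = 541/1740 = 0.31092, p̂₂ = 734/2440 = 0.30082.
Pooled p̂ = (541+734)/(1740+2440) = 1275/4180 = 0.30502.
SE = √(0.211984 × 0.000984549) = 0.01445.
z = (0.31092 − 0.30082)/0.01445 = 0.01010/0.01445 = 0.699.
p-value = 2·P(Z > 0.699) ≈ 0.4845; since p > α = 0.025, fail to reject H₀.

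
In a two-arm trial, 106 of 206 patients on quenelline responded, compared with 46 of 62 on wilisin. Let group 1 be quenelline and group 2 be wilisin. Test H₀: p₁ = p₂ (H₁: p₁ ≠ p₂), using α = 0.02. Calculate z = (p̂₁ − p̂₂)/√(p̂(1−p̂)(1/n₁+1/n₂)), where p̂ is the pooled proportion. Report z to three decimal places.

z = -3.168

p̂₁ = 106/206 = 0.51456, p̂₂ = 46/62 = 0.74194.
Pooled p̂ = (106+46)/(206+62) = 152/268 = 0.56716.
SE = √(p̂(1−p̂)(1/n₁+1/n₂)) = √(0.56716·0.43284·0.0209834) = √(0.00515119) = 0.07177.
z = (0.51456 − 0.74194)/0.07177 = -0.22738/0.07177 = -3.168.
Two-sided p-value ≈ 2·Φ(−3.168) = 0.0015, so at α = 0.02 we reject H₀.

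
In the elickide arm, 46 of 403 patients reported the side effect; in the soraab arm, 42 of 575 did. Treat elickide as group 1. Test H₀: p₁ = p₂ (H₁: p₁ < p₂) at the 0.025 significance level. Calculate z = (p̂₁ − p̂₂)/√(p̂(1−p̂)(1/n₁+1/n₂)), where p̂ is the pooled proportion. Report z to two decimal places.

z = 2.21

p̂₁ = 46/403 = 0.1141, p̂₂ = 42/575 = 0.0730.
Pooled p̂ = (46+42)/(403+575) = 88/978 = 0.0900.
SE = √(0.0818832 × 0.00422052) = 0.0186.
z = (0.1141 − 0.0730)/0.0186 = 0.0411/0.0186 = 2.21.
p-value = P(Z < 2.211) ≈ 0.9865; since p > α = 0.025, fail to reject H₀.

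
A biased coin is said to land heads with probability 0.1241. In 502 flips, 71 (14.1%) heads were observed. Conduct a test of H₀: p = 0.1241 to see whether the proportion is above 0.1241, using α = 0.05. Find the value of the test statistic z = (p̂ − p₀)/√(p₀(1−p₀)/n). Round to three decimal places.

p̂ = 71/502 ≈ 0.141434.
SE = √(p₀(1−p₀)/n) = √(0.1087/502) = 0.014715.
z = (0.141434 − 0.1241)/0.014715 = 0.017334/0.014715 = 1.178.
p-value = P(Z > 1.178) ≈ 0.1194; since p > α = 0.05, fail to reject H₀.

z = 1.178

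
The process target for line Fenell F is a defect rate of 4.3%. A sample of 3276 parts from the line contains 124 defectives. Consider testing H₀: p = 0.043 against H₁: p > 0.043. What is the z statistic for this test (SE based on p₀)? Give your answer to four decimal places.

z = -1.4528

p̂ = 124/3276 ≈ 0.0378510.
Standard error under H₀: √(0.043×0.957/3276) = 0.0035442.
z = (0.0378510 − 0.043)/0.0035442 = -0.0051490/0.0035442 = -1.4528.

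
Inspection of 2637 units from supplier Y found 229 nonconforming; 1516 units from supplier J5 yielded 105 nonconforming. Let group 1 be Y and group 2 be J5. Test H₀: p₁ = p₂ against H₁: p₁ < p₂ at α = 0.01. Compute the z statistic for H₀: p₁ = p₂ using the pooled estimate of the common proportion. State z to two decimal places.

p̂₁ = 229/2637 = 0.086841, p̂₂ = 105/1516 = 0.069261.
Pooled p̂ = (229+105)/(2637+1516) = 334/4153 = 0.080424.
SE = √(0.0739558 × 0.00103885) = 0.008765.
z = (0.086841 − 0.069261)/0.008765 = 0.017580/0.008765 = 2.01.
p-value = P(Z < 2.006) ≈ 0.9776; since p > α = 0.01, fail to reject H₀.

z = 2.01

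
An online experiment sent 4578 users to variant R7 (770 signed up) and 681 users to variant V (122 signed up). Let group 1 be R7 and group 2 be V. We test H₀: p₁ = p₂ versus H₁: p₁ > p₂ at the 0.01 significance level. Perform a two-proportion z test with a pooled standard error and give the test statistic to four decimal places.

p̂₁ = 770/4578 ≈ 0.1681957, p̂₂ = 122/681 ≈ 0.1791483.
Pooled p̂ = (770+122)/(4578+681) = 892/5259 = 0.1696140.
SE = √(p̂(1−p̂)(1/n₁+1/n₂)) = √(0.1696140·0.8303860·0.00168686) = √(0.000237587) = 0.0154138.
z = (0.1681957 − 0.1791483)/0.0154138 = -0.0109526/0.0154138 = -0.7106.
p-value = P(Z > -0.711) ≈ 0.7613. With α = 0.01, fail to reject H₀.

z = -0.7106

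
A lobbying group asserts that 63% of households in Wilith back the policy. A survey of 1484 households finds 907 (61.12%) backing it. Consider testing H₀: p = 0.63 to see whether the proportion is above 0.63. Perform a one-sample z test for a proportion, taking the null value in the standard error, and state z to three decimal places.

z = -1.501

p̂ = 907/1484 ≈ 0.61119.
Under H₀, SE = √(0.63·0.37/1484) = √(0.000157075) = 0.01253.
z = (0.61119 − 0.63)/0.01253 = -0.01881/0.01253 = -1.501.
p-value = P(Z > -1.501) ≈ 0.9333.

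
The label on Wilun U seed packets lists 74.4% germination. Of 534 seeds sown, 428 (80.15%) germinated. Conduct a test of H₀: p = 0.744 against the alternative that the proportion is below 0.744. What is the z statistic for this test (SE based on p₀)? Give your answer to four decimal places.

p̂ = 428/534 = 0.801498.
Under H₀, SE = √(0.744·0.256/534) = √(0.000356674) = 0.018886.
z = (0.801498 − 0.744)/0.018886 = 0.057498/0.018886 = 3.0445.

z = 3.0445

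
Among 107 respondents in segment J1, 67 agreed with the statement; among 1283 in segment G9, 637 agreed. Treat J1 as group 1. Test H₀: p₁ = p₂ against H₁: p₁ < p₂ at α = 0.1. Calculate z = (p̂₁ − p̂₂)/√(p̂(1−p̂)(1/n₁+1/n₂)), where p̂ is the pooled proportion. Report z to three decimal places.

p̂₁ = 67/107 = 0.62617, p̂₂ = 637/1283 = 0.49649.
Pooled p̂ = (67+637)/(107+1283) = 704/1390 = 0.50647.
SE = √(p̂(1−p̂)(1/n₁+1/n₂)) = √(0.50647·0.49353·0.0101252) = √(0.00253088) = 0.05031.
z = (0.62617 − 0.49649)/0.05031 = 0.12968/0.05031 = 2.578.
p-value = P(Z < 2.578) ≈ 0.9950; since p > α = 0.1, fail to reject H₀.

z = 2.578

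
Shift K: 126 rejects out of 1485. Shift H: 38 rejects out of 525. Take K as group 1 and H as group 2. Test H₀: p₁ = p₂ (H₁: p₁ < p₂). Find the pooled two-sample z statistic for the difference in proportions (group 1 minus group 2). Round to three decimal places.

p̂₁ = 126/1485 ≈ 0.08485, p̂₂ = 38/525 ≈ 0.07238.
Pooled p̂ = (126+38)/(1485+525) = 164/2010 = 0.08159.
SE = √(p̂(1−p̂)(1/n₁+1/n₂)) = √(0.08159·0.91841·0.00257816) = √(0.000193194) = 0.01390.
z = (0.08485 − 0.07238)/0.01390 = 0.01247/0.01390 = 0.897.

z = 0.897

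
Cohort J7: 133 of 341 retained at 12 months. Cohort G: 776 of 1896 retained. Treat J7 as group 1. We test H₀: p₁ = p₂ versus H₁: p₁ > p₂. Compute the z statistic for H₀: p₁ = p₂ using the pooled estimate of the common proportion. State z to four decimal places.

p̂₁ = 133/341 = 0.3900293, p̂₂ = 776/1896 = 0.4092827.
Pooled p̂ = (133+776)/(341+1896) = 909/2237 = 0.4063478.
SE = √(0.241229 × 0.00345998) = 0.0288903.
z = (0.3900293 − 0.4092827)/0.0288903 = -0.0192534/0.0288903 = -0.6664.

z = -0.6664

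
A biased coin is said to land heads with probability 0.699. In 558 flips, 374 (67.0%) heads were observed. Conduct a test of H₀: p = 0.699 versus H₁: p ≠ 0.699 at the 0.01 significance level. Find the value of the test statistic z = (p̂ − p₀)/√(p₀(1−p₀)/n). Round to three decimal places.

p̂ = 374/558 ≈ 0.670251.
SE = √(p₀(1−p₀)/n) = √(0.2104/558) = 0.019418.
z = (0.670251 − 0.699)/0.019418 = -0.028749/0.019418 = -1.481.
Two-sided p-value ≈ 2·Φ(−1.481) = 0.1387, so at α = 0.01 we fail to reject H₀.

z = -1.481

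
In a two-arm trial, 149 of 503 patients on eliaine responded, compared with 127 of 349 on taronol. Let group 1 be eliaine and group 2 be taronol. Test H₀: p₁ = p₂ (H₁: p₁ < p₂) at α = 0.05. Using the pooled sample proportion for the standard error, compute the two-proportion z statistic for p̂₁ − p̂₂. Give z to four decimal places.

p̂₁ = 149/503 = 0.2962227, p̂₂ = 127/349 = 0.3638968.
Pooled p̂ = (149+127)/(503+349) = 276/852 = 0.3239437.
SE = √(0.219004 × 0.0048534) = 0.0326024.
z = (0.2962227 − 0.3638968)/0.0326024 = -0.0676741/0.0326024 = -2.0757.
p-value = P(Z < -2.076) ≈ 0.0190; since p < α = 0.05, reject H₀.

z = -2.0757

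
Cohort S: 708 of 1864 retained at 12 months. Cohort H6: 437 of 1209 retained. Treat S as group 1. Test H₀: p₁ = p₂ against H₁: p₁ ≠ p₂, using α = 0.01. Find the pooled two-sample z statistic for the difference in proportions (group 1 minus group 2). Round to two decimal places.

z = 1.03

p̂₁ = 708/1864 ≈ 0.37983, p̂₂ = 437/1209 ≈ 0.36146.
Pooled p̂ = (708+437)/(1864+1209) = 1145/3073 = 0.37260.
SE = √(0.233769 × 0.00136361) = 0.01785.
z = (0.37983 − 0.36146)/0.01785 = 0.01837/0.01785 = 1.03.
p-value = 2·P(Z > 1.029) ≈ 0.3035, so at α = 0.01 we fail to reject H₀.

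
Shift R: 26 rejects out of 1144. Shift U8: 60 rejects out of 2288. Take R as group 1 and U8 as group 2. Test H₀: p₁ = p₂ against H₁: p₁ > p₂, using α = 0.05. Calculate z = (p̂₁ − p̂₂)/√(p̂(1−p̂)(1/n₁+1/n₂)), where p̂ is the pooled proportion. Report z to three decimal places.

p̂₁ = 26/1144 = 0.022727, p̂₂ = 60/2288 = 0.026224.
Pooled p̂ = (26+60)/(1144+2288) = 86/3432 = 0.025058.
SE = √(p̂(1−p̂)(1/n₁+1/n₂)) = √(0.025058·0.974942·0.00131119) = √(3.20328e-05) = 0.005660.
z = (0.022727 − 0.026224)/0.005660 = -0.003497/0.005660 = -0.618.
p-value = P(Z > -0.618) ≈ 0.7316, so at α = 0.05 we fail to reject H₀.

z = -0.618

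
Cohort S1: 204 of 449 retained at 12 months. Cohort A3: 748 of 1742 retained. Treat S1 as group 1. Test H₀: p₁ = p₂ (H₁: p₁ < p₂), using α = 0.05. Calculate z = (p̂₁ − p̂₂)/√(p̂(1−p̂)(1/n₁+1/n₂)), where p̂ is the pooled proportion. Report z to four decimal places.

p̂₁ = 204/449 ≈ 0.454343, p̂₂ = 748/1742 ≈ 0.429392.
Pooled p̂ = (204+748)/(449+1742) = 952/2191 = 0.434505.
SE = √(0.24571 × 0.00280122) = 0.026235.
z = (0.454343 − 0.429392)/0.026235 = 0.024951/0.026235 = 0.9511.
p-value = P(Z < 0.951) ≈ 0.8292. With α = 0.05, fail to reject H₀.

z = 0.9511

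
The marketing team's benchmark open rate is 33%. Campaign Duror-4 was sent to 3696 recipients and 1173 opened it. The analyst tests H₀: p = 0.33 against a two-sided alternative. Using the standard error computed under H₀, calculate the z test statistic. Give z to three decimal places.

p̂ = 1173/3696 = 0.317370.
Standard error under H₀: √(0.33×0.67/3696) = 0.007734.
z = (0.317370 − 0.33)/0.007734 = -0.012630/0.007734 = -1.633.
p-value = 2·P(Z > 1.633) ≈ 0.1025.

z = -1.633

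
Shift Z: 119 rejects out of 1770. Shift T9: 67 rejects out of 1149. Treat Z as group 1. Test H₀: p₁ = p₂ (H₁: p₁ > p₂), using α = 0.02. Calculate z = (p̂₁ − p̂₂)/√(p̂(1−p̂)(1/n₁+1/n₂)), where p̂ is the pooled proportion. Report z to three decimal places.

p̂₁ = 119/1770 = 0.06723, p̂₂ = 67/1149 = 0.05831.
Pooled p̂ = (119+67)/(1770+1149) = 186/2919 = 0.06372.
SE = √(0.0596602 × 0.00143529) = 0.00925.
z = (0.06723 − 0.05831)/0.00925 = 0.00892/0.00925 = 0.964.
p-value = P(Z > 0.964) ≈ 0.1675, so at α = 0.02 we fail to reject H₀.

z = 0.964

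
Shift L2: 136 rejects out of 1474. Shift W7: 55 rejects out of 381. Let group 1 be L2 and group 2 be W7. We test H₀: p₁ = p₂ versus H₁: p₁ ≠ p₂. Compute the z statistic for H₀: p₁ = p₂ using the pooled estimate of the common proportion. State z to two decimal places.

z = -2.98

p̂₁ = 136/1474 ≈ 0.0923, p̂₂ = 55/381 ≈ 0.1444.
Pooled p̂ = (136+55)/(1474+381) = 191/1855 = 0.1030.
SE = √(0.0923632 × 0.0033031) = 0.0175.
z = (0.0923 − 0.1444)/0.0175 = -0.0521/0.0175 = -2.98.
Two-sided p-value ≈ 2·Φ(−2.982) = 0.0029.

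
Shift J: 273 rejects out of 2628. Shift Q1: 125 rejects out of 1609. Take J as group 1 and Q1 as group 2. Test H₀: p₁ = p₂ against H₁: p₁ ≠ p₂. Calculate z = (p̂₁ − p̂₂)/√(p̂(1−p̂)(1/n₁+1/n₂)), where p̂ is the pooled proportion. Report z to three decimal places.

p̂₁ = 273/2628 = 0.103881, p̂₂ = 125/1609 = 0.077688.
Pooled p̂ = (273+125)/(2628+1609) = 398/4237 = 0.093934.
SE = √(0.0851107 × 0.00100202) = 0.009235.
z = (0.103881 − 0.077688)/0.009235 = 0.026193/0.009235 = 2.836.

z = 2.836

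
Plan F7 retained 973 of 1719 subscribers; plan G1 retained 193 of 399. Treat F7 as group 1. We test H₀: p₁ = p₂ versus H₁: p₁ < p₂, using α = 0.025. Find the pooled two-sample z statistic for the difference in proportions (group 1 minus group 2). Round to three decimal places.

p̂₁ = 973/1719 = 0.56603, p̂₂ = 193/399 = 0.48371.
Pooled p̂ = (973+193)/(1719+399) = 1166/2118 = 0.55052.
SE = √(0.247448 × 0.003088) = 0.02764.
z = (0.56603 − 0.48371)/0.02764 = 0.08232/0.02764 = 2.978.
p-value = P(Z < 2.978) ≈ 0.9985; since p > α = 0.025, fail to reject H₀.

z = 2.978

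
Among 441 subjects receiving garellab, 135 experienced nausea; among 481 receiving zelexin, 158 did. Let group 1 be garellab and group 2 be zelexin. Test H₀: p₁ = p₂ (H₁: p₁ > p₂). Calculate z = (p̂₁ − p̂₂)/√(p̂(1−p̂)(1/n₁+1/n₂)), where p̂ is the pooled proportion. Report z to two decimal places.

p̂₁ = 135/441 = 0.3061, p̂₂ = 158/481 = 0.3285.
Pooled p̂ = (135+158)/(441+481) = 293/922 = 0.3178.
SE = √(p̂(1−p̂)(1/n₁+1/n₂)) = √(0.3178·0.6822·0.00434658) = √(0.000942331) = 0.0307.
z = (0.3061 − 0.3285)/0.0307 = -0.0224/0.0307 = -0.73.
p-value = P(Z > -0.728) ≈ 0.7668.

z = -0.73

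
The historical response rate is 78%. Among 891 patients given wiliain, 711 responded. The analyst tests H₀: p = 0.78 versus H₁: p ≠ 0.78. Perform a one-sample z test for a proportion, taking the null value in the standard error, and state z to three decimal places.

p̂ = 711/891 ≈ 0.797980.
Under H₀, SE = √(0.78·0.22/891) = √(0.000192593) = 0.013878.
z = (0.797980 − 0.78)/0.013878 = 0.017980/0.013878 = 1.296.

z = 1.296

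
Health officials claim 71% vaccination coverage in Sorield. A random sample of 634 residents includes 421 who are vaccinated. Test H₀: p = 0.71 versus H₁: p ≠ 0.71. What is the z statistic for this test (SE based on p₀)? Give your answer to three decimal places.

p̂ = 421/634 ≈ 0.66404.
Under H₀, SE = √(0.71·0.29/634) = √(0.000324763) = 0.01802.
z = (0.66404 − 0.71)/0.01802 = -0.04596/0.01802 = -2.550.
Two-sided p-value ≈ 2·Φ(−2.550) = 0.0108.

z = -2.550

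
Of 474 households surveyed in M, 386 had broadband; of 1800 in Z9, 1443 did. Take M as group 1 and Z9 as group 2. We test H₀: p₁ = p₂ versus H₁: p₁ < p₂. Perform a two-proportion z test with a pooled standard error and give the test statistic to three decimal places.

p̂₁ = 386/474 ≈ 0.81435, p̂₂ = 1443/1800 ≈ 0.80167.
Pooled p̂ = (386+1443)/(474+1800) = 1829/2274 = 0.80431.
SE = √(p̂(1−p̂)(1/n₁+1/n₂)) = √(0.80431·0.19569·0.00266526) = √(0.0004195) = 0.02048.
z = (0.81435 − 0.80167)/0.02048 = 0.01268/0.02048 = 0.619.

z = 0.619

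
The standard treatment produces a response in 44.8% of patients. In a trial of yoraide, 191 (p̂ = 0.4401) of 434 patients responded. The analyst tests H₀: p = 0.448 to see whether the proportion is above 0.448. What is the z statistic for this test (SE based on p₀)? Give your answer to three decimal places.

p̂ = 191/434 ≈ 0.44009.
SE = √(p₀(1−p₀)/n) = √(0.2473/434) = 0.02387.
z = (0.44009 − 0.448)/0.02387 = -0.00791/0.02387 = -0.331.
p-value = P(Z > -0.331) ≈ 0.6298.

z = -0.331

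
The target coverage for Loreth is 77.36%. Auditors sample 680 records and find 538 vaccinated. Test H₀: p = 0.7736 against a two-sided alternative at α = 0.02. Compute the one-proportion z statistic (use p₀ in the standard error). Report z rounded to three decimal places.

p̂ = 538/680 ≈ 0.79118.
SE = √(p₀(1−p₀)/n) = √(0.17514/680) = 0.01605.
z = (0.79118 − 0.7736)/0.01605 = 0.01758/0.01605 = 1.095.
p-value = 2·P(Z > 1.095) ≈ 0.2734. With α = 0.02, fail to reject H₀.

z = 1.095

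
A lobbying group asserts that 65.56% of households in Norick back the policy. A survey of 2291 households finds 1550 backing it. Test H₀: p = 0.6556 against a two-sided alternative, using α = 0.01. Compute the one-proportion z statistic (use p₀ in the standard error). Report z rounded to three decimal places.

p̂ = 1550/2291 ≈ 0.67656.
SE = √(p₀(1−p₀)/n) = √(0.22579/2291) = 0.00993.
z = (0.67656 − 0.6556)/0.00993 = 0.02096/0.00993 = 2.111.
p-value = 2·P(Z > 2.111) ≈ 0.0347; since p > α = 0.01, fail to reject H₀.

z = 2.111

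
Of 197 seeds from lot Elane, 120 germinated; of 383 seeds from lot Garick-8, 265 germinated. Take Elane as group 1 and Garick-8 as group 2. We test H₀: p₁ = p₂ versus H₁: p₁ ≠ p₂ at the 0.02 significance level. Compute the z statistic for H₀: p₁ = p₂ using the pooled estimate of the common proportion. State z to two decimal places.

p̂₁ = 120/197 = 0.6091, p̂₂ = 265/383 = 0.6919.
Pooled p̂ = (120+265)/(197+383) = 385/580 = 0.6638.
SE = √(0.223172 × 0.00768711) = 0.0414.
z = (0.6091 − 0.6919)/0.0414 = -0.0828/0.0414 = -2.00.
p-value = 2·P(Z > 1.998) ≈ 0.0457. With α = 0.02, fail to reject H₀.

z = -2.00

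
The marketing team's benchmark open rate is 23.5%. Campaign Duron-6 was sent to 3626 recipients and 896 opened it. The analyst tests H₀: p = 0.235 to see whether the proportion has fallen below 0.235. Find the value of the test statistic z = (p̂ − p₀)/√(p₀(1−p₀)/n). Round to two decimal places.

p̂ = 896/3626 = 0.24710.
Standard error under H₀: √(0.235×0.765/3626) = 0.00704.
z = (0.24710 − 0.235)/0.00704 = 0.01210/0.00704 = 1.72.
p-value = P(Z < 1.719) ≈ 0.9572.

z = 1.72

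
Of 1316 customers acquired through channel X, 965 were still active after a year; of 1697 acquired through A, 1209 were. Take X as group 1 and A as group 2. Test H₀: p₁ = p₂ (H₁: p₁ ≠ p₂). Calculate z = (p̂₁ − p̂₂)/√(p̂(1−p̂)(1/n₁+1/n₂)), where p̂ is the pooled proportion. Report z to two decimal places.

z = 1.27

p̂₁ = 965/1316 = 0.7333, p̂₂ = 1209/1697 = 0.7124.
Pooled p̂ = (965+1209)/(1316+1697) = 2174/3013 = 0.7215.
SE = √(p̂(1−p̂)(1/n₁+1/n₂)) = √(0.7215·0.2785·0.00134915) = √(0.000271072) = 0.0165.
z = (0.7333 − 0.7124)/0.0165 = 0.0209/0.0165 = 1.27.
p-value = 2·P(Z > 1.266) ≈ 0.2054.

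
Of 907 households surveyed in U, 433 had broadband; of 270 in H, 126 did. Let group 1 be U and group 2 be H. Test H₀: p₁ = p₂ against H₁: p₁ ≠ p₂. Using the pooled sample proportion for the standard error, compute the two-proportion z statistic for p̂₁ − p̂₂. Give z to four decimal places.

p̂₁ = 433/907 = 0.477398, p̂₂ = 126/270 = 0.466667.
Pooled p̂ = (433+126)/(907+270) = 559/1177 = 0.474936.
SE = √(0.249372 × 0.00480624) = 0.034620.
z = (0.477398 − 0.466667)/0.034620 = 0.010731/0.034620 = 0.3100.
Two-sided p-value ≈ 2·Φ(−0.310) = 0.7566.

z = 0.3100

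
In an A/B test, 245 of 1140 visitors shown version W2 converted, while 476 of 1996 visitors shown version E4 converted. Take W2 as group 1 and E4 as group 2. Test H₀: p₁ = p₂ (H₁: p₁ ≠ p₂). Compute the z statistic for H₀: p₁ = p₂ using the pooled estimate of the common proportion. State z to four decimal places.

z = -1.5085

p̂₁ = 245/1140 ≈ 0.214912, p̂₂ = 476/1996 ≈ 0.238477.
Pooled p̂ = (245+476)/(1140+1996) = 721/3136 = 0.229911.
SE = √(0.177052 × 0.00137819) = 0.015621.
z = (0.214912 − 0.238477)/0.015621 = -0.023565/0.015621 = -1.5085.
p-value = 2·P(Z > 1.509) ≈ 0.1314.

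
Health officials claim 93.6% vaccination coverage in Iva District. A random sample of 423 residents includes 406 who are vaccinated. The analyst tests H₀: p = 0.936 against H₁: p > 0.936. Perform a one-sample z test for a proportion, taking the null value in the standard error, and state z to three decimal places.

z = 2.001

p̂ = 406/423 ≈ 0.95981.
Under H₀, SE = √(0.936·0.064/423) = √(0.000141617) = 0.01190.
z = (0.95981 − 0.936)/0.01190 = 0.02381/0.01190 = 2.001.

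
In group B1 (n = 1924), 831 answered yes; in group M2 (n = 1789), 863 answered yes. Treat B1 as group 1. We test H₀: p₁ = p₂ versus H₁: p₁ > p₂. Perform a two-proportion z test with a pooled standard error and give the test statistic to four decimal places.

z = -3.0858

p̂₁ = 831/1924 ≈ 0.4319127, p̂₂ = 863/1789 ≈ 0.4823924.
Pooled p̂ = (831+863)/(1924+1789) = 1694/3713 = 0.4562349.
SE = √(p̂(1−p̂)(1/n₁+1/n₂)) = √(0.4562349·0.5437651·0.00107872) = √(0.000267614) = 0.0163589.
z = (0.4319127 − 0.4823924)/0.0163589 = -0.0504797/0.0163589 = -3.0858.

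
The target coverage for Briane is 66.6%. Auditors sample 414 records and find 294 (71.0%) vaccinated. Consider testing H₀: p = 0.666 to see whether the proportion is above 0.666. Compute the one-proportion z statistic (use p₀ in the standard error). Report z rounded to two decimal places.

p̂ = 294/414 ≈ 0.7101.
Under H₀, SE = √(0.666·0.334/414) = √(0.000537304) = 0.0232.
z = (0.7101 − 0.666)/0.0232 = 0.0441/0.0232 = 1.90.

z = 1.90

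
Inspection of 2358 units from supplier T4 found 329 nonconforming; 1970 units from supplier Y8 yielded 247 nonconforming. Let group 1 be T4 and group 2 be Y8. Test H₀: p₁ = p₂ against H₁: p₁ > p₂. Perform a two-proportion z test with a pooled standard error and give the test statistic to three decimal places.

p̂₁ = 329/2358 = 0.139525, p̂₂ = 247/1970 = 0.125381.
Pooled p̂ = (329+247)/(2358+1970) = 576/4328 = 0.133087.
SE = √(0.115375 × 0.000931702) = 0.010368.
z = (0.139525 − 0.125381)/0.010368 = 0.014144/0.010368 = 1.364.
p-value = P(Z > 1.364) ≈ 0.0862.

z = 1.364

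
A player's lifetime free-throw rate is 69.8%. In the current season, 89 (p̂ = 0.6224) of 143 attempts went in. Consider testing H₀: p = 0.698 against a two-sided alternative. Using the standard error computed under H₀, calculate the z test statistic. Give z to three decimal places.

p̂ = 89/143 = 0.62238.
Standard error under H₀: √(0.698×0.302/143) = 0.03839.
z = (0.62238 − 0.698)/0.03839 = -0.07562/0.03839 = -1.970.
p-value = 2·P(Z > 1.970) ≈ 0.0489.

z = -1.970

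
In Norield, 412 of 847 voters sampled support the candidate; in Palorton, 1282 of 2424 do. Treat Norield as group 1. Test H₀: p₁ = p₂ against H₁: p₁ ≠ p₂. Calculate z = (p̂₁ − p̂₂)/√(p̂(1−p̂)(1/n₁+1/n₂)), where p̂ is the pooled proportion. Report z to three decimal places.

p̂₁ = 412/847 = 0.48642, p̂₂ = 1282/2424 = 0.52888.
Pooled p̂ = (412+1282)/(847+2424) = 1694/3271 = 0.51788.
SE = √(p̂(1−p̂)(1/n₁+1/n₂)) = √(0.51788·0.48212·0.00159318) = √(0.000397785) = 0.01994.
z = (0.48642 − 0.52888)/0.01994 = -0.04246/0.01994 = -2.129.
Two-sided p-value ≈ 2·Φ(−2.129) = 0.0333.

z = -2.129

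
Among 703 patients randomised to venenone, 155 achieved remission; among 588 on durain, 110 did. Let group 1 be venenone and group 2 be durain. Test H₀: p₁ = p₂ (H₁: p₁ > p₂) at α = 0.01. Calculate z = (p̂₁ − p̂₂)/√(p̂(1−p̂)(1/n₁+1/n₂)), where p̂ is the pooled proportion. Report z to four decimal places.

z = 1.4801

p̂₁ = 155/703 ≈ 0.220484, p̂₂ = 110/588 ≈ 0.187075.
Pooled p̂ = (155+110)/(703+588) = 265/1291 = 0.205267.
SE = √(p̂(1−p̂)(1/n₁+1/n₂)) = √(0.205267·0.794733·0.00312316) = √(0.000509488) = 0.022572.
z = (0.220484 − 0.187075)/0.022572 = 0.033409/0.022572 = 1.4801.
p-value = P(Z > 1.480) ≈ 0.0694, so at α = 0.01 we fail to reject H₀.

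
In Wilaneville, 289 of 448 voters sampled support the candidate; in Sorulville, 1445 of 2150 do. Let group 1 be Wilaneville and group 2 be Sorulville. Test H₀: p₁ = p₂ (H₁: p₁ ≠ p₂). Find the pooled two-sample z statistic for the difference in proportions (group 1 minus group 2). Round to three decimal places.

p̂₁ = 289/448 = 0.645089, p̂₂ = 1445/2150 = 0.672093.
Pooled p̂ = (289+1445)/(448+2150) = 1734/2598 = 0.667436.
SE = √(0.221965 × 0.00269726) = 0.024468.
z = (0.645089 − 0.672093)/0.024468 = -0.027004/0.024468 = -1.104.

z = -1.104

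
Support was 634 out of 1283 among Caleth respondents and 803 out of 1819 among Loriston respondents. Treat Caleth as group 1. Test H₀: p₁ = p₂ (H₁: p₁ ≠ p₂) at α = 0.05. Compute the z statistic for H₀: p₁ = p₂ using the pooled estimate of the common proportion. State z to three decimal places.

p̂₁ = 634/1283 ≈ 0.49415, p̂₂ = 803/1819 ≈ 0.44145.
Pooled p̂ = (634+803)/(1283+1819) = 1437/3102 = 0.46325.
SE = √(p̂(1−p̂)(1/n₁+1/n₂)) = √(0.46325·0.53675·0.00132918) = √(0.000330499) = 0.01818.
z = (0.49415 − 0.44145)/0.01818 = 0.05270/0.01818 = 2.899.
Two-sided p-value ≈ 2·Φ(−2.899) = 0.0037; since p < α = 0.05, reject H₀.

z = 2.899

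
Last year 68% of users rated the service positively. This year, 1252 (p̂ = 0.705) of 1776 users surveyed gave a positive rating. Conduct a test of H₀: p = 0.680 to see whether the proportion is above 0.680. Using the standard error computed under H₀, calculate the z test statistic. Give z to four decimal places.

z = 2.2545

p̂ = 1252/1776 = 0.704955.
SE = √(p₀(1−p₀)/n) = √(0.2176/1776) = 0.011069.
z = (0.704955 − 0.68)/0.011069 = 0.024955/0.011069 = 2.2545.
p-value = P(Z > 2.254) ≈ 0.0121.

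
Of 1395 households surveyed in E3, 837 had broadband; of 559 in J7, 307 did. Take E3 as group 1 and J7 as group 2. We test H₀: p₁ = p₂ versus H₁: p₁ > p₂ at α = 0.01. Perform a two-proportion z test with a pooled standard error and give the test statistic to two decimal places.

p̂₁ = 837/1395 = 0.6000, p̂₂ = 307/559 = 0.5492.
Pooled p̂ = (837+307)/(1395+559) = 1144/1954 = 0.5855.
SE = √(p̂(1−p̂)(1/n₁+1/n₂)) = √(0.5855·0.4145·0.00250575) = √(0.000608136) = 0.0247.
z = (0.6000 − 0.5492)/0.0247 = 0.0508/0.0247 = 2.06.
p-value = P(Z > 2.060) ≈ 0.0197, so at α = 0.01 we fail to reject H₀.

z = 2.06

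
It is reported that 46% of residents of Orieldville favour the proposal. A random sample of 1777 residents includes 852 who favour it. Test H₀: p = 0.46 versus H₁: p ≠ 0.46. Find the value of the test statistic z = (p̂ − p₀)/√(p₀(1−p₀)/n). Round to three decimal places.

p̂ = 852/1777 = 0.47946.
Under H₀, SE = √(0.46·0.54/1777) = √(0.000139786) = 0.01182.
z = (0.47946 − 0.46)/0.01182 = 0.01946/0.01182 = 1.646.

z = 1.646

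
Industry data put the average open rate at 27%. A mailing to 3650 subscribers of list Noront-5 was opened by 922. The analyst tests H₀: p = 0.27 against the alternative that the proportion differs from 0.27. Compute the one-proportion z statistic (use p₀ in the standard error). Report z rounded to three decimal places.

p̂ = 922/3650 ≈ 0.25260.
SE = √(p₀(1−p₀)/n) = √(0.1971/3650) = 0.00735.
z = (0.25260 − 0.27)/0.00735 = -0.01740/0.00735 = -2.367.
p-value = 2·P(Z > 2.367) ≈ 0.0179.

z = -2.367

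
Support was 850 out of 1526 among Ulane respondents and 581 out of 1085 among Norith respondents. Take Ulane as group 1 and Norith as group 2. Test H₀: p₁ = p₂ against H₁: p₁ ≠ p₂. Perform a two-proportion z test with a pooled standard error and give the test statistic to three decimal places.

p̂₁ = 850/1526 = 0.557012, p̂₂ = 581/1085 = 0.535484.
Pooled p̂ = (850+581)/(1526+1085) = 1431/2611 = 0.548066.
SE = √(0.24769 × 0.00157697) = 0.019764.
z = (0.557012 − 0.535484)/0.019764 = 0.021528/0.019764 = 1.089.
Two-sided p-value ≈ 2·Φ(−1.089) = 0.2760.

z = 1.089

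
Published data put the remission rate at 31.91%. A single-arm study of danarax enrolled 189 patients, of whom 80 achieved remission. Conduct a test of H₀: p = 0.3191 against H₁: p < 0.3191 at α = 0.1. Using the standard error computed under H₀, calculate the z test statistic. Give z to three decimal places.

p̂ = 80/189 ≈ 0.423280.
Under H₀, SE = √(0.3191·0.6809/189) = √(0.0011496) = 0.033906.
z = (0.423280 − 0.3191)/0.033906 = 0.104180/0.033906 = 3.073.
p-value = P(Z < 3.073) ≈ 0.9989. With α = 0.1, fail to reject H₀.

z = 3.073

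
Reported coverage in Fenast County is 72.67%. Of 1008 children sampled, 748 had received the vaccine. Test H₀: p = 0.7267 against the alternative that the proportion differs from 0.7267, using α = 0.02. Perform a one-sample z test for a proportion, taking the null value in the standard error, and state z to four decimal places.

z = 1.0945

p̂ = 748/1008 ≈ 0.742063.
Under H₀, SE = √(0.7267·0.2733/1008) = √(0.000197031) = 0.014037.
z = (0.742063 − 0.7267)/0.014037 = 0.015363/0.014037 = 1.0945.
p-value = 2·P(Z > 1.095) ≈ 0.2737, so at α = 0.02 we fail to reject H₀.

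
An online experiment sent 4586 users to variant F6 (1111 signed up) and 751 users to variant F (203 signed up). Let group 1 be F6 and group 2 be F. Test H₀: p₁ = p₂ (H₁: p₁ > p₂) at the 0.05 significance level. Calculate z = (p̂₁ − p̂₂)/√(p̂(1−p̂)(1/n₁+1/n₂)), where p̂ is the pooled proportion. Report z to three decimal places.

z = -1.654

p̂₁ = 1111/4586 = 0.24226, p̂₂ = 203/751 = 0.27031.
Pooled p̂ = (1111+203)/(4586+751) = 1314/5337 = 0.24621.
SE = √(p̂(1−p̂)(1/n₁+1/n₂)) = √(0.24621·0.75379·0.00154961) = √(0.00028759) = 0.01696.
z = (0.24226 − 0.27031)/0.01696 = -0.02805/0.01696 = -1.654.
p-value = P(Z > -1.654) ≈ 0.9509; since p > α = 0.05, fail to reject H₀.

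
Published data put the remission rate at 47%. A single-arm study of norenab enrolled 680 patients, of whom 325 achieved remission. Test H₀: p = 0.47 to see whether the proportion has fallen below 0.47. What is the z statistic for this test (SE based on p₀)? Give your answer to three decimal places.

z = 0.415

p̂ = 325/680 ≈ 0.47794.
SE = √(p₀(1−p₀)/n) = √(0.2491/680) = 0.01914.
z = (0.47794 − 0.47)/0.01914 = 0.00794/0.01914 = 0.415.
p-value = P(Z < 0.415) ≈ 0.6609.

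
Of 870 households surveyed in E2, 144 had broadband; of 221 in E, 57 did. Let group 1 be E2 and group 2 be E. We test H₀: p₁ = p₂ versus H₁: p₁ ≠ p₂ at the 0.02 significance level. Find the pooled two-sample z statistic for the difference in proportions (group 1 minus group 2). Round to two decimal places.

p̂₁ = 144/870 = 0.1655, p̂₂ = 57/221 = 0.2579.
Pooled p̂ = (144+57)/(870+221) = 201/1091 = 0.1842.
SE = √(0.150292 × 0.00567431) = 0.0292.
z = (0.1655 − 0.2579)/0.0292 = -0.0924/0.0292 = -3.16.
Two-sided p-value ≈ 2·Φ(−3.164) = 0.0016, so at α = 0.02 we reject H₀.

z = -3.16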